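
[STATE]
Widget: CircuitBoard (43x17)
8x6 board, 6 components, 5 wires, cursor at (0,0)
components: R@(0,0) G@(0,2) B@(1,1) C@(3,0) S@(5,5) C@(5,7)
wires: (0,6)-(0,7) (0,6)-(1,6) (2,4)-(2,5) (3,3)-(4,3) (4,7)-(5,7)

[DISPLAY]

   0 1 2 3 4 5 6 7                         
0  [R]      G               · ─ ·          
                            │              
1       B                   ·              
                                           
2                   · ─ ·                  
                                           
3   C           ·                          
                │                          
4               ·               ·          
                                │          
5                       S       C          
Cursor: (0,0)                              
                                           
                                           
                                           
                                           


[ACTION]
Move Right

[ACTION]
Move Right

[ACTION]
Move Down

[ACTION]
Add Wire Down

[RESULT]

   0 1 2 3 4 5 6 7                         
0   R       G               · ─ ·          
                            │              
1       B  [.]              ·              
            │                              
2           ·       · ─ ·                  
                                           
3   C           ·                          
                │                          
4               ·               ·          
                                │          
5                       S       C          
Cursor: (1,2)                              
                                           
                                           
                                           
                                           


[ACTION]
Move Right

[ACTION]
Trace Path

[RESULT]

   0 1 2 3 4 5 6 7                         
0   R       G               · ─ ·          
                            │              
1       B   ·  [.]          ·              
            │                              
2           ·       · ─ ·                  
                                           
3   C           ·                          
                │                          
4               ·               ·          
                                │          
5                       S       C          
Cursor: (1,3)  Trace: No connections       
                                           
                                           
                                           
                                           


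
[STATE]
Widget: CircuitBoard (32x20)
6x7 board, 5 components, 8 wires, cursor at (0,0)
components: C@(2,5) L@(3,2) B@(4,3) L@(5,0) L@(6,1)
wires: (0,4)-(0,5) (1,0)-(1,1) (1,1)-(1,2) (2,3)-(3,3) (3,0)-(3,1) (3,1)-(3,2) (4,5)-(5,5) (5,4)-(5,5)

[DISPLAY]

   0 1 2 3 4 5                  
0  [.]              · ─ ·       
                                
1   · ─ · ─ ·                   
                                
2               ·       C       
                │               
3   · ─ · ─ L   ·               
                                
4               B       ·       
                        │       
5   L               · ─ ·       
                                
6       L                       
Cursor: (0,0)                   
                                
                                
                                
                                
                                


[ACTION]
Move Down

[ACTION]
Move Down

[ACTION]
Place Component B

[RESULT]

   0 1 2 3 4 5                  
0                   · ─ ·       
                                
1   · ─ · ─ ·                   
                                
2  [B]          ·       C       
                │               
3   · ─ · ─ L   ·               
                                
4               B       ·       
                        │       
5   L               · ─ ·       
                                
6       L                       
Cursor: (2,0)                   
                                
                                
                                
                                
                                


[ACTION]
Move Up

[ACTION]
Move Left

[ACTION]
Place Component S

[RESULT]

   0 1 2 3 4 5                  
0                   · ─ ·       
                                
1  [S]─ · ─ ·                   
                                
2   B           ·       C       
                │               
3   · ─ · ─ L   ·               
                                
4               B       ·       
                        │       
5   L               · ─ ·       
                                
6       L                       
Cursor: (1,0)                   
                                
                                
                                
                                
                                


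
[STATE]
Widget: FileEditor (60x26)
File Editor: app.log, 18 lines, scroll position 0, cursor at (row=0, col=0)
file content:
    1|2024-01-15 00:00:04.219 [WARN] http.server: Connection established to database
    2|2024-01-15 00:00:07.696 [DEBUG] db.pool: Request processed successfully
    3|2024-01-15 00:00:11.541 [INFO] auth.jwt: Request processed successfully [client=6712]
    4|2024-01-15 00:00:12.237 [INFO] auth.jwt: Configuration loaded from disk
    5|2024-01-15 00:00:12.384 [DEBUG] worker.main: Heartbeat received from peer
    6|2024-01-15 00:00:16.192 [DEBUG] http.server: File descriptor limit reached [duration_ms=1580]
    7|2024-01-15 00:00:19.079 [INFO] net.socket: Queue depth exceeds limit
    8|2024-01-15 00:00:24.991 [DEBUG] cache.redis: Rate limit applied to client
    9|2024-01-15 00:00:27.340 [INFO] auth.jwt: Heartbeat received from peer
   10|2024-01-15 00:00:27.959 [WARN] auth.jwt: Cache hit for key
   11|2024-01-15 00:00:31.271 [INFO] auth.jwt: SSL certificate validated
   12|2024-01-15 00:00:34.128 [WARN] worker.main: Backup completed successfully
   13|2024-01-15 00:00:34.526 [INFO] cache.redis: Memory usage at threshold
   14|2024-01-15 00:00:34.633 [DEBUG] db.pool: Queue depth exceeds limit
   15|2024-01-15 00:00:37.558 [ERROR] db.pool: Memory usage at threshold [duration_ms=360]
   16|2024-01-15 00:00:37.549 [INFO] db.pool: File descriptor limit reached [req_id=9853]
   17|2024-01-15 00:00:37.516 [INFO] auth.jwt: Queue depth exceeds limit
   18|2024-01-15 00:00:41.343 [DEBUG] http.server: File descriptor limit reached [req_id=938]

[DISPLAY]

█024-01-15 00:00:04.219 [WARN] http.server: Connection esta▲
2024-01-15 00:00:07.696 [DEBUG] db.pool: Request processed █
2024-01-15 00:00:11.541 [INFO] auth.jwt: Request processed ░
2024-01-15 00:00:12.237 [INFO] auth.jwt: Configuration load░
2024-01-15 00:00:12.384 [DEBUG] worker.main: Heartbeat rece░
2024-01-15 00:00:16.192 [DEBUG] http.server: File descripto░
2024-01-15 00:00:19.079 [INFO] net.socket: Queue depth exce░
2024-01-15 00:00:24.991 [DEBUG] cache.redis: Rate limit app░
2024-01-15 00:00:27.340 [INFO] auth.jwt: Heartbeat received░
2024-01-15 00:00:27.959 [WARN] auth.jwt: Cache hit for key ░
2024-01-15 00:00:31.271 [INFO] auth.jwt: SSL certificate va░
2024-01-15 00:00:34.128 [WARN] worker.main: Backup complete░
2024-01-15 00:00:34.526 [INFO] cache.redis: Memory usage at░
2024-01-15 00:00:34.633 [DEBUG] db.pool: Queue depth exceed░
2024-01-15 00:00:37.558 [ERROR] db.pool: Memory usage at th░
2024-01-15 00:00:37.549 [INFO] db.pool: File descriptor lim░
2024-01-15 00:00:37.516 [INFO] auth.jwt: Queue depth exceed░
2024-01-15 00:00:41.343 [DEBUG] http.server: File descripto░
                                                           ░
                                                           ░
                                                           ░
                                                           ░
                                                           ░
                                                           ░
                                                           ░
                                                           ▼


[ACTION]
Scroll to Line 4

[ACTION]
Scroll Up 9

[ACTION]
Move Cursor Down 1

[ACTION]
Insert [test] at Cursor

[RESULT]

2024-01-15 00:00:04.219 [WARN] http.server: Connection esta▲
test█024-01-15 00:00:07.696 [DEBUG] db.pool: Request proces█
2024-01-15 00:00:11.541 [INFO] auth.jwt: Request processed ░
2024-01-15 00:00:12.237 [INFO] auth.jwt: Configuration load░
2024-01-15 00:00:12.384 [DEBUG] worker.main: Heartbeat rece░
2024-01-15 00:00:16.192 [DEBUG] http.server: File descripto░
2024-01-15 00:00:19.079 [INFO] net.socket: Queue depth exce░
2024-01-15 00:00:24.991 [DEBUG] cache.redis: Rate limit app░
2024-01-15 00:00:27.340 [INFO] auth.jwt: Heartbeat received░
2024-01-15 00:00:27.959 [WARN] auth.jwt: Cache hit for key ░
2024-01-15 00:00:31.271 [INFO] auth.jwt: SSL certificate va░
2024-01-15 00:00:34.128 [WARN] worker.main: Backup complete░
2024-01-15 00:00:34.526 [INFO] cache.redis: Memory usage at░
2024-01-15 00:00:34.633 [DEBUG] db.pool: Queue depth exceed░
2024-01-15 00:00:37.558 [ERROR] db.pool: Memory usage at th░
2024-01-15 00:00:37.549 [INFO] db.pool: File descriptor lim░
2024-01-15 00:00:37.516 [INFO] auth.jwt: Queue depth exceed░
2024-01-15 00:00:41.343 [DEBUG] http.server: File descripto░
                                                           ░
                                                           ░
                                                           ░
                                                           ░
                                                           ░
                                                           ░
                                                           ░
                                                           ▼


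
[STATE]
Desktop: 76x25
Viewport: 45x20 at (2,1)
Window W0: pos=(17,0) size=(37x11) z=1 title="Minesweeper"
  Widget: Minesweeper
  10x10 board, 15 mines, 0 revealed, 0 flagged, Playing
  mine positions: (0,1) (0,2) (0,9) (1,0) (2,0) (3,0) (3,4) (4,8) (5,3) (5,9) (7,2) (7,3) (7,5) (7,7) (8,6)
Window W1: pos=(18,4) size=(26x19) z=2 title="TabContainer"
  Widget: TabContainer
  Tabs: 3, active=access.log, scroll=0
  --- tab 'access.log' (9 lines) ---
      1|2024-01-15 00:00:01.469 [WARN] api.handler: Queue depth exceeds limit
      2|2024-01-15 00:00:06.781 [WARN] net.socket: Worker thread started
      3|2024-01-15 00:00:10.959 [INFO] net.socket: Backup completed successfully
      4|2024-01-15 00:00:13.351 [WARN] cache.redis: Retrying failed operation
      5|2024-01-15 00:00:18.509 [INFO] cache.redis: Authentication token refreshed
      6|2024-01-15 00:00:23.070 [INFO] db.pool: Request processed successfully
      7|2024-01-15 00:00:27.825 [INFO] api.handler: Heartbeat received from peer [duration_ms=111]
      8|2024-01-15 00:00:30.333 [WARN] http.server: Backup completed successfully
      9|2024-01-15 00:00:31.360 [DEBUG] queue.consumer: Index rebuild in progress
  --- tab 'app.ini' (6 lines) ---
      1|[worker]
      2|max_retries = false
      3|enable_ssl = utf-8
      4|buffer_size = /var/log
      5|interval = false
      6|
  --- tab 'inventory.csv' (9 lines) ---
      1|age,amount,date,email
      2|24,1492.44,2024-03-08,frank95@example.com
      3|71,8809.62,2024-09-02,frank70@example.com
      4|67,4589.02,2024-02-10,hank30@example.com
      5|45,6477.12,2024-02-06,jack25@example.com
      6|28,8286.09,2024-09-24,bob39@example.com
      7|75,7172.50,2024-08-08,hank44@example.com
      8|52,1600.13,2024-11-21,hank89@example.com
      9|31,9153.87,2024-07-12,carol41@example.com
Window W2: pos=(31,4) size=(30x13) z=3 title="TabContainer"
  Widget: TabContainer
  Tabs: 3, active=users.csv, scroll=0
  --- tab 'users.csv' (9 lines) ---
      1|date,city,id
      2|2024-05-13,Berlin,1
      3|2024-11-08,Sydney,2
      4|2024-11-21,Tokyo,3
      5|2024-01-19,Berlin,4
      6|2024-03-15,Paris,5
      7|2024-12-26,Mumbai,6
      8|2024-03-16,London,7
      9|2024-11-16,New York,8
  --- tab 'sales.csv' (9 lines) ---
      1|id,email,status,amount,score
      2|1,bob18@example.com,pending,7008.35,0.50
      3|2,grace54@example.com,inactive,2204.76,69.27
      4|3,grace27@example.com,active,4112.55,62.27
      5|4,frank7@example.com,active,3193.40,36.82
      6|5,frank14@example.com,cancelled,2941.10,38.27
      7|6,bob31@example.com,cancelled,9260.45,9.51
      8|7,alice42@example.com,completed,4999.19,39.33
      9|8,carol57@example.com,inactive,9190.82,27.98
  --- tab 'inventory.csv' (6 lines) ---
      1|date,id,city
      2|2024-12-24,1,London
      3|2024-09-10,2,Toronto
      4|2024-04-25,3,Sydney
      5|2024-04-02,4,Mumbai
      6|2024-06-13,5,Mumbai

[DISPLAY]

               ┃ Minesweeper                 
               ┠─────────────────────────────
               ┃■■■■■■■■■■                   
               ┃┏━━━━━━━━━━━━┏━━━━━━━━━━━━━━━
               ┃┃ TabContaine┃ TabContainer  
               ┃┠────────────┠───────────────
               ┃┃[access.log]┃[users.csv]│ sa
               ┃┃────────────┃───────────────
               ┃┃2024-01-15 0┃date,city,id   
               ┗┃2024-01-15 0┃2024-05-13,Berl
                ┃2024-01-15 0┃2024-11-08,Sydn
                ┃2024-01-15 0┃2024-11-21,Toky
                ┃2024-01-15 0┃2024-01-19,Berl
                ┃2024-01-15 0┃2024-03-15,Pari
                ┃2024-01-15 0┃2024-12-26,Mumb
                ┃2024-01-15 0┗━━━━━━━━━━━━━━━
                ┃2024-01-15 00:00:31.360 ┃   
                ┃                        ┃   
                ┃                        ┃   
                ┃                        ┃   


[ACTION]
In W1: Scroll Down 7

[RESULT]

               ┃ Minesweeper                 
               ┠─────────────────────────────
               ┃■■■■■■■■■■                   
               ┃┏━━━━━━━━━━━━┏━━━━━━━━━━━━━━━
               ┃┃ TabContaine┃ TabContainer  
               ┃┠────────────┠───────────────
               ┃┃[access.log]┃[users.csv]│ sa
               ┃┃────────────┃───────────────
               ┃┃2024-01-15 0┃date,city,id   
               ┗┃2024-01-15 0┃2024-05-13,Berl
                ┃            ┃2024-11-08,Sydn
                ┃            ┃2024-11-21,Toky
                ┃            ┃2024-01-19,Berl
                ┃            ┃2024-03-15,Pari
                ┃            ┃2024-12-26,Mumb
                ┃            ┗━━━━━━━━━━━━━━━
                ┃                        ┃   
                ┃                        ┃   
                ┃                        ┃   
                ┃                        ┃   


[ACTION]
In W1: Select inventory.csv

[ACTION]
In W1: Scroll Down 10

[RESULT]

               ┃ Minesweeper                 
               ┠─────────────────────────────
               ┃■■■■■■■■■■                   
               ┃┏━━━━━━━━━━━━┏━━━━━━━━━━━━━━━
               ┃┃ TabContaine┃ TabContainer  
               ┃┠────────────┠───────────────
               ┃┃ access.log ┃[users.csv]│ sa
               ┃┃────────────┃───────────────
               ┃┃31,9153.87,2┃date,city,id   
               ┗┃            ┃2024-05-13,Berl
                ┃            ┃2024-11-08,Sydn
                ┃            ┃2024-11-21,Toky
                ┃            ┃2024-01-19,Berl
                ┃            ┃2024-03-15,Pari
                ┃            ┃2024-12-26,Mumb
                ┃            ┗━━━━━━━━━━━━━━━
                ┃                        ┃   
                ┃                        ┃   
                ┃                        ┃   
                ┃                        ┃   


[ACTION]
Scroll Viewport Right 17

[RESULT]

Minesweeper                       ┃          
──────────────────────────────────┨          
■■■■■■■■■                         ┃          
━━━━━━━━━━━━┏━━━━━━━━━━━━━━━━━━━━━━━━━━━━┓   
 TabContaine┃ TabContainer               ┃   
────────────┠────────────────────────────┨   
 access.log ┃[users.csv]│ sales.csv │ inv┃   
────────────┃────────────────────────────┃   
31,9153.87,2┃date,city,id                ┃   
            ┃2024-05-13,Berlin,1         ┃   
            ┃2024-11-08,Sydney,2         ┃   
            ┃2024-11-21,Tokyo,3          ┃   
            ┃2024-01-19,Berlin,4         ┃   
            ┃2024-03-15,Paris,5          ┃   
            ┃2024-12-26,Mumbai,6         ┃   
            ┗━━━━━━━━━━━━━━━━━━━━━━━━━━━━┛   
                        ┃                    
                        ┃                    
                        ┃                    
                        ┃                    


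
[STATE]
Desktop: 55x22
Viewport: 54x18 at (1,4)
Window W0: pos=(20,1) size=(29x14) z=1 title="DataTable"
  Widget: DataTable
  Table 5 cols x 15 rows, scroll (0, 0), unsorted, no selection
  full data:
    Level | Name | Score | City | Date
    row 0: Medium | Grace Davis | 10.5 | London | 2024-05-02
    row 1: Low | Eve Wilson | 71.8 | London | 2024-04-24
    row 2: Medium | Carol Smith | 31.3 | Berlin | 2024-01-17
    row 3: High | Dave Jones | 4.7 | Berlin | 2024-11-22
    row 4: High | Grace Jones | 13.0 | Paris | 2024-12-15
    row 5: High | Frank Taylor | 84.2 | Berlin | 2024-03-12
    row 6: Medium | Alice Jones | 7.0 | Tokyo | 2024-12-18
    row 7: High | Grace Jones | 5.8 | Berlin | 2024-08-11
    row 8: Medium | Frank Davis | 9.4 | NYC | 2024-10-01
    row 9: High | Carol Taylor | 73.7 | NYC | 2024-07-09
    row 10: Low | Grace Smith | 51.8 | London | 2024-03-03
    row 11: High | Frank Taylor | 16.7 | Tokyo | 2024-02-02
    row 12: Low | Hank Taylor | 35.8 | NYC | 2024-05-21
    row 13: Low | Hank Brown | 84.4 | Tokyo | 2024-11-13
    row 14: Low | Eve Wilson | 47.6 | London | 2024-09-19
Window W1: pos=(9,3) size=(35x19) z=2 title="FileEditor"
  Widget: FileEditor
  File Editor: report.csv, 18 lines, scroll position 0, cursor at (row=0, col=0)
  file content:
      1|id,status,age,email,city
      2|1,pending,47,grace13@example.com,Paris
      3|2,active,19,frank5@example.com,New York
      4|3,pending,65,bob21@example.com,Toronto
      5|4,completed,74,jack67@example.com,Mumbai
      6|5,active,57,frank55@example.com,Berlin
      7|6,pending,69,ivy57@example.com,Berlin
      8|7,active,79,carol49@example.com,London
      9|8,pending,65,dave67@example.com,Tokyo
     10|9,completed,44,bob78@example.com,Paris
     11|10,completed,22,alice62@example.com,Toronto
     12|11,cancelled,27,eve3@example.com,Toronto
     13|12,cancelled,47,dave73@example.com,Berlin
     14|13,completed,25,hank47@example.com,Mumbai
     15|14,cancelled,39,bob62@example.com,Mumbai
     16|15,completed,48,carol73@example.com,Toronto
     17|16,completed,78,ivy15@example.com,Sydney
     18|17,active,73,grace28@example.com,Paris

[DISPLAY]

        ┃ FileEditor                      ┃re│C┃      
        ┠─────────────────────────────────┨──┼─┃      
        ┃█d,status,age,email,city        ▲┃5 │L┃      
        ┃1,pending,47,grace13@example.com█┃8 │L┃      
        ┃2,active,19,frank5@example.com,N░┃3 │B┃      
        ┃3,pending,65,bob21@example.com,T░┃  │B┃      
        ┃4,completed,74,jack67@example.co░┃0 │P┃      
        ┃5,active,57,frank55@example.com,░┃2 │B┃      
        ┃6,pending,69,ivy57@example.com,B░┃  │T┃      
        ┃7,active,79,carol49@example.com,░┃  │B┃      
        ┃8,pending,65,dave67@example.com,░┃━━━━┛      
        ┃9,completed,44,bob78@example.com░┃           
        ┃10,completed,22,alice62@example.░┃           
        ┃11,cancelled,27,eve3@example.com░┃           
        ┃12,cancelled,47,dave73@example.c░┃           
        ┃13,completed,25,hank47@example.c░┃           
        ┃14,cancelled,39,bob62@example.co▼┃           
        ┗━━━━━━━━━━━━━━━━━━━━━━━━━━━━━━━━━┛           


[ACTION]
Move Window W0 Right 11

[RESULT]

        ┃ FileEditor                      ┃  │Score│C┃
        ┠─────────────────────────────────┨──┼─────┼─┃
        ┃█d,status,age,email,city        ▲┃s │10.5 │L┃
        ┃1,pending,47,grace13@example.com█┃  │71.8 │L┃
        ┃2,active,19,frank5@example.com,N░┃h │31.3 │B┃
        ┃3,pending,65,bob21@example.com,T░┃  │4.7  │B┃
        ┃4,completed,74,jack67@example.co░┃s │13.0 │P┃
        ┃5,active,57,frank55@example.com,░┃or│84.2 │B┃
        ┃6,pending,69,ivy57@example.com,B░┃s │7.0  │T┃
        ┃7,active,79,carol49@example.com,░┃s │5.8  │B┃
        ┃8,pending,65,dave67@example.com,░┃━━━━━━━━━━┛
        ┃9,completed,44,bob78@example.com░┃           
        ┃10,completed,22,alice62@example.░┃           
        ┃11,cancelled,27,eve3@example.com░┃           
        ┃12,cancelled,47,dave73@example.c░┃           
        ┃13,completed,25,hank47@example.c░┃           
        ┃14,cancelled,39,bob62@example.co▼┃           
        ┗━━━━━━━━━━━━━━━━━━━━━━━━━━━━━━━━━┛           


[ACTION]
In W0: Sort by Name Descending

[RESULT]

        ┃ FileEditor                      ┃ ▼│Score│C┃
        ┠─────────────────────────────────┨──┼─────┼─┃
        ┃█d,status,age,email,city        ▲┃r │35.8 │N┃
        ┃1,pending,47,grace13@example.com█┃  │84.4 │T┃
        ┃2,active,19,frank5@example.com,N░┃h │51.8 │L┃
        ┃3,pending,65,bob21@example.com,T░┃s │13.0 │P┃
        ┃4,completed,74,jack67@example.co░┃s │5.8  │B┃
        ┃5,active,57,frank55@example.com,░┃s │10.5 │L┃
        ┃6,pending,69,ivy57@example.com,B░┃or│84.2 │B┃
        ┃7,active,79,carol49@example.com,░┃or│16.7 │T┃
        ┃8,pending,65,dave67@example.com,░┃━━━━━━━━━━┛
        ┃9,completed,44,bob78@example.com░┃           
        ┃10,completed,22,alice62@example.░┃           
        ┃11,cancelled,27,eve3@example.com░┃           
        ┃12,cancelled,47,dave73@example.c░┃           
        ┃13,completed,25,hank47@example.c░┃           
        ┃14,cancelled,39,bob62@example.co▼┃           
        ┗━━━━━━━━━━━━━━━━━━━━━━━━━━━━━━━━━┛           


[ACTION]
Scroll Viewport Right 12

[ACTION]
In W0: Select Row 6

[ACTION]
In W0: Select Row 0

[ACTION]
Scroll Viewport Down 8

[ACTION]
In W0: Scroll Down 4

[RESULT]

        ┃ FileEditor                      ┃ ▼│Score│C┃
        ┠─────────────────────────────────┨──┼─────┼─┃
        ┃█d,status,age,email,city        ▲┃s │5.8  │B┃
        ┃1,pending,47,grace13@example.com█┃s │10.5 │L┃
        ┃2,active,19,frank5@example.com,N░┃or│84.2 │B┃
        ┃3,pending,65,bob21@example.com,T░┃or│16.7 │T┃
        ┃4,completed,74,jack67@example.co░┃s │9.4  │N┃
        ┃5,active,57,frank55@example.com,░┃  │71.8 │L┃
        ┃6,pending,69,ivy57@example.com,B░┃  │47.6 │L┃
        ┃7,active,79,carol49@example.com,░┃  │4.7  │B┃
        ┃8,pending,65,dave67@example.com,░┃━━━━━━━━━━┛
        ┃9,completed,44,bob78@example.com░┃           
        ┃10,completed,22,alice62@example.░┃           
        ┃11,cancelled,27,eve3@example.com░┃           
        ┃12,cancelled,47,dave73@example.c░┃           
        ┃13,completed,25,hank47@example.c░┃           
        ┃14,cancelled,39,bob62@example.co▼┃           
        ┗━━━━━━━━━━━━━━━━━━━━━━━━━━━━━━━━━┛           


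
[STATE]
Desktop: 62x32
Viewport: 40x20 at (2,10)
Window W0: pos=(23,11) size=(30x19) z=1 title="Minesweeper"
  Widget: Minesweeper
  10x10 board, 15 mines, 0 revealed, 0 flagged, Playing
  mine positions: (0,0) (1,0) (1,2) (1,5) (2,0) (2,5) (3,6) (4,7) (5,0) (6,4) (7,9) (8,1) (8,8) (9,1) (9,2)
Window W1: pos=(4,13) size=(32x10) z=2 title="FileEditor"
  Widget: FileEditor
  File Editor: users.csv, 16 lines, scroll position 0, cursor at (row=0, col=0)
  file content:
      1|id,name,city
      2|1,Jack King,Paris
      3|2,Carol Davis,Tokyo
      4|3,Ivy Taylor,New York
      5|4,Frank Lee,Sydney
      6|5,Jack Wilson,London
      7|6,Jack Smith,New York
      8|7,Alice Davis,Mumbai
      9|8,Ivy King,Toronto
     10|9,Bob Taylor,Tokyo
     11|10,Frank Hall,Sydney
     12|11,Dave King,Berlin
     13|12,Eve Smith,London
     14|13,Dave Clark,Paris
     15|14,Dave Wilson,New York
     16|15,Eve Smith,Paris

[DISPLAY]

                                        
                     ┏━━━━━━━━━━━━━━━━━━
                     ┃ Minesweeper      
  ┏━━━━━━━━━━━━━━━━━━━━━━━━━━━━━━┓──────
  ┃ FileEditor                   ┃      
  ┠──────────────────────────────┨      
  ┃█d,name,city                 ▲┃      
  ┃1,Jack King,Paris            █┃      
  ┃2,Carol Davis,Tokyo          ░┃      
  ┃3,Ivy Taylor,New York        ░┃      
  ┃4,Frank Lee,Sydney           ░┃      
  ┃5,Jack Wilson,London         ▼┃      
  ┗━━━━━━━━━━━━━━━━━━━━━━━━━━━━━━┛      
                     ┃■■■■■■■■■■        
                     ┃                  
                     ┃                  
                     ┃                  
                     ┃                  
                     ┃                  
                     ┗━━━━━━━━━━━━━━━━━━


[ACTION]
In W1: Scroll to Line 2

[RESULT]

                                        
                     ┏━━━━━━━━━━━━━━━━━━
                     ┃ Minesweeper      
  ┏━━━━━━━━━━━━━━━━━━━━━━━━━━━━━━┓──────
  ┃ FileEditor                   ┃      
  ┠──────────────────────────────┨      
  ┃1,Jack King,Paris            ▲┃      
  ┃2,Carol Davis,Tokyo          █┃      
  ┃3,Ivy Taylor,New York        ░┃      
  ┃4,Frank Lee,Sydney           ░┃      
  ┃5,Jack Wilson,London         ░┃      
  ┃6,Jack Smith,New York        ▼┃      
  ┗━━━━━━━━━━━━━━━━━━━━━━━━━━━━━━┛      
                     ┃■■■■■■■■■■        
                     ┃                  
                     ┃                  
                     ┃                  
                     ┃                  
                     ┃                  
                     ┗━━━━━━━━━━━━━━━━━━


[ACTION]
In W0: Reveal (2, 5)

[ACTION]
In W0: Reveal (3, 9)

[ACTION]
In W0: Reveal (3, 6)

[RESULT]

                                        
                     ┏━━━━━━━━━━━━━━━━━━
                     ┃ Minesweeper      
  ┏━━━━━━━━━━━━━━━━━━━━━━━━━━━━━━┓──────
  ┃ FileEditor                   ┃      
  ┠──────────────────────────────┨      
  ┃1,Jack King,Paris            ▲┃      
  ┃2,Carol Davis,Tokyo          █┃      
  ┃3,Ivy Taylor,New York        ░┃      
  ┃4,Frank Lee,Sydney           ░┃      
  ┃5,Jack Wilson,London         ░┃      
  ┃6,Jack Smith,New York        ▼┃      
  ┗━━━━━━━━━━━━━━━━━━━━━━━━━━━━━━┛      
                     ┃■✹✹■■■■■■■        
                     ┃                  
                     ┃                  
                     ┃                  
                     ┃                  
                     ┃                  
                     ┗━━━━━━━━━━━━━━━━━━


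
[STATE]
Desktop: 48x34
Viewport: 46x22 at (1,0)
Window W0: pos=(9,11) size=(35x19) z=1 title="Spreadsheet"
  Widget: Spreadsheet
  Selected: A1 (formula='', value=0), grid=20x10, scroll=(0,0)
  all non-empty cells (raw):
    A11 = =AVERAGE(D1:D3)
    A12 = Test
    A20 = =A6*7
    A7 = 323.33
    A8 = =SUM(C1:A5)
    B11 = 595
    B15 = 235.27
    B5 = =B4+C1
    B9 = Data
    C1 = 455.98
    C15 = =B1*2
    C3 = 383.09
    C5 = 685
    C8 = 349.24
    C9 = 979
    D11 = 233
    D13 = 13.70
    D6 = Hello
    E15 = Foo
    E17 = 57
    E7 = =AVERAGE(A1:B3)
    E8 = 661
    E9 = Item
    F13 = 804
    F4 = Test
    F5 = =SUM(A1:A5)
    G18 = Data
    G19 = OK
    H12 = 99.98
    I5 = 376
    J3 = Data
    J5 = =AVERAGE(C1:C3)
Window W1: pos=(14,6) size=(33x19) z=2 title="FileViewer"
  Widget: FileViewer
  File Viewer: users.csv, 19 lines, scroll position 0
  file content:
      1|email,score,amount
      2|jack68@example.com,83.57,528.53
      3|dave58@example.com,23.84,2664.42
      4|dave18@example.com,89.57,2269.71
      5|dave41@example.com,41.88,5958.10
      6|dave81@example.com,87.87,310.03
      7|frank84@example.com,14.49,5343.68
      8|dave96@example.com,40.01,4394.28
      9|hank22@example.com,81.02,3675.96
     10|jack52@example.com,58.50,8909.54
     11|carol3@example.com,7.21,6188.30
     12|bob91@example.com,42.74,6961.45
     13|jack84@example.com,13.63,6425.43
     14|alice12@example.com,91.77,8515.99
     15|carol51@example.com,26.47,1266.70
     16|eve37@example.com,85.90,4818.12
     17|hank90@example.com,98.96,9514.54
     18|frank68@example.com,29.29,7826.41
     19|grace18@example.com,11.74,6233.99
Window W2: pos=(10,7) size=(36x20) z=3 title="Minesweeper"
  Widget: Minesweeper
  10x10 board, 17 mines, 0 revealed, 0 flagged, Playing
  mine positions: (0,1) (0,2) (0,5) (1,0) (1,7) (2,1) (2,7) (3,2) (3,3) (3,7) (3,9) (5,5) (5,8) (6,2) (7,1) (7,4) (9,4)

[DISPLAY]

                                              
                                              
                                              
                                              
                                              
                                              
             ┏━━━━━━━━━━━━━━━━━━━━━━━━━━━━━━━┓
         ┏━━━━━━━━━━━━━━━━━━━━━━━━━━━━━━━━━━┓┃
         ┃ Minesweeper                      ┃┨
         ┠──────────────────────────────────┨┃
         ┃■■■■■■■■■■                        ┃┃
        ┏┃■■■■■■■■■■                        ┃┃
        ┃┃■■■■■■■■■■                        ┃┃
        ┠┃■■■■■■■■■■                        ┃┃
        ┃┃■■■■■■■■■■                        ┃┃
        ┃┃■■■■■■■■■■                        ┃┃
        ┃┃■■■■■■■■■■                        ┃┃
        ┃┃■■■■■■■■■■                        ┃┃
        ┃┃■■■■■■■■■■                        ┃┃
        ┃┃■■■■■■■■■■                        ┃┃
        ┃┃                                  ┃┃
        ┃┃                                  ┃┃


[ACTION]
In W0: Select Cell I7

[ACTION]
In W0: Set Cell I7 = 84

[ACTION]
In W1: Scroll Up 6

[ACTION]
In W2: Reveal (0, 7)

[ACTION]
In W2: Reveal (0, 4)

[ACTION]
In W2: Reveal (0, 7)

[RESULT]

                                              
                                              
                                              
                                              
                                              
                                              
             ┏━━━━━━━━━━━━━━━━━━━━━━━━━━━━━━━┓
         ┏━━━━━━━━━━━━━━━━━━━━━━━━━━━━━━━━━━┓┃
         ┃ Minesweeper                      ┃┨
         ┠──────────────────────────────────┨┃
         ┃■■■■1■■1■■                        ┃┃
        ┏┃■■■■■■■■■■                        ┃┃
        ┃┃■■■■■■■■■■                        ┃┃
        ┠┃■■■■■■■■■■                        ┃┃
        ┃┃■■■■■■■■■■                        ┃┃
        ┃┃■■■■■■■■■■                        ┃┃
        ┃┃■■■■■■■■■■                        ┃┃
        ┃┃■■■■■■■■■■                        ┃┃
        ┃┃■■■■■■■■■■                        ┃┃
        ┃┃■■■■■■■■■■                        ┃┃
        ┃┃                                  ┃┃
        ┃┃                                  ┃┃


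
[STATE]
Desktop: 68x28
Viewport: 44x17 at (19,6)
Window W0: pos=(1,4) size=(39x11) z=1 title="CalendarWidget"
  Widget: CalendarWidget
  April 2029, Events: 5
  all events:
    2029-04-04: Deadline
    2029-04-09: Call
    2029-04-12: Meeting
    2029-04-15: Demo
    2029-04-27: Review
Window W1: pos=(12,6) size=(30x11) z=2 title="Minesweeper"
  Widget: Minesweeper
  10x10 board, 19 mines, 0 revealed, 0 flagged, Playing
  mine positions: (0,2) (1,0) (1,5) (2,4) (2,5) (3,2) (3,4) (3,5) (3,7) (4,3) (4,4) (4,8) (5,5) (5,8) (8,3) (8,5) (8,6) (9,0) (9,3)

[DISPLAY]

━━━━━━━━━━━━━━━━━━━━━━┓                     
weeper                ┃                     
──────────────────────┨                     
■■■■                  ┃                     
■■■■                  ┃                     
■■■■                  ┃                     
■■■■                  ┃                     
■■■■                  ┃                     
■■■■                  ┃                     
■■■■                  ┃                     
━━━━━━━━━━━━━━━━━━━━━━┛                     
                                            
                                            
                                            
                                            
                                            
                                            


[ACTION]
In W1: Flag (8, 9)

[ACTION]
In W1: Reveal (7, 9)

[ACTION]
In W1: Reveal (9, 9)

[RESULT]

━━━━━━━━━━━━━━━━━━━━━━┓                     
weeper                ┃                     
──────────────────────┨                     
■■■■                  ┃                     
■■■■                  ┃                     
■■■■                  ┃                     
■■■■                  ┃                     
■■■■                  ┃                     
■■■■                  ┃                     
■111                  ┃                     
━━━━━━━━━━━━━━━━━━━━━━┛                     
                                            
                                            
                                            
                                            
                                            
                                            


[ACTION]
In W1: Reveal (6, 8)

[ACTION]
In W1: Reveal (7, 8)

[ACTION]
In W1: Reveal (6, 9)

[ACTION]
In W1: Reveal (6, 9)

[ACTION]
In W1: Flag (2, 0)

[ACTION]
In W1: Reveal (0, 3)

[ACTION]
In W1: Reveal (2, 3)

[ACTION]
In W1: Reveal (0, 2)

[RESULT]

━━━━━━━━━━━━━━━━━━━━━━┓                     
weeper                ┃                     
──────────────────────┨                     
■■■■                  ┃                     
■■■■                  ┃                     
■■■■                  ┃                     
■✹■■                  ┃                     
■■✹■                  ┃                     
■■✹■                  ┃                     
■111                  ┃                     
━━━━━━━━━━━━━━━━━━━━━━┛                     
                                            
                                            
                                            
                                            
                                            
                                            


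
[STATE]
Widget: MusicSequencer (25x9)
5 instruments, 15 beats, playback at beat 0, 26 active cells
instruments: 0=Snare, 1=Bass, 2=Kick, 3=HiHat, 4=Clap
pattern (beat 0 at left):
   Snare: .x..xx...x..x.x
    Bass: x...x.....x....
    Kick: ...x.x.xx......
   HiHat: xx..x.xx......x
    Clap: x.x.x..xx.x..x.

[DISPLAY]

      ▼12345678901234    
 Snare·█··██···█··█·█    
  Bass█···█·····█····    
  Kick···█·█·██······    
 HiHat██··█·██······█    
  Clap█·█·█··██·█··█·    
                         
                         
                         


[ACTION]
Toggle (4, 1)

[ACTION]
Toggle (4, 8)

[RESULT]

      ▼12345678901234    
 Snare·█··██···█··█·█    
  Bass█···█·····█····    
  Kick···█·█·██······    
 HiHat██··█·██······█    
  Clap███·█··█··█··█·    
                         
                         
                         
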